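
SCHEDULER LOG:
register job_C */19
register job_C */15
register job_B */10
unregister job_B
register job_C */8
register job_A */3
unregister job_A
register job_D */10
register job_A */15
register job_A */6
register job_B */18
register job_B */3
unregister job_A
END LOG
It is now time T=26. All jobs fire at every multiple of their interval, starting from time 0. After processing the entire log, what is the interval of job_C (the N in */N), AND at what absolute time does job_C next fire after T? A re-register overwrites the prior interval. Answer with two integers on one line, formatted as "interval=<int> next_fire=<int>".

Op 1: register job_C */19 -> active={job_C:*/19}
Op 2: register job_C */15 -> active={job_C:*/15}
Op 3: register job_B */10 -> active={job_B:*/10, job_C:*/15}
Op 4: unregister job_B -> active={job_C:*/15}
Op 5: register job_C */8 -> active={job_C:*/8}
Op 6: register job_A */3 -> active={job_A:*/3, job_C:*/8}
Op 7: unregister job_A -> active={job_C:*/8}
Op 8: register job_D */10 -> active={job_C:*/8, job_D:*/10}
Op 9: register job_A */15 -> active={job_A:*/15, job_C:*/8, job_D:*/10}
Op 10: register job_A */6 -> active={job_A:*/6, job_C:*/8, job_D:*/10}
Op 11: register job_B */18 -> active={job_A:*/6, job_B:*/18, job_C:*/8, job_D:*/10}
Op 12: register job_B */3 -> active={job_A:*/6, job_B:*/3, job_C:*/8, job_D:*/10}
Op 13: unregister job_A -> active={job_B:*/3, job_C:*/8, job_D:*/10}
Final interval of job_C = 8
Next fire of job_C after T=26: (26//8+1)*8 = 32

Answer: interval=8 next_fire=32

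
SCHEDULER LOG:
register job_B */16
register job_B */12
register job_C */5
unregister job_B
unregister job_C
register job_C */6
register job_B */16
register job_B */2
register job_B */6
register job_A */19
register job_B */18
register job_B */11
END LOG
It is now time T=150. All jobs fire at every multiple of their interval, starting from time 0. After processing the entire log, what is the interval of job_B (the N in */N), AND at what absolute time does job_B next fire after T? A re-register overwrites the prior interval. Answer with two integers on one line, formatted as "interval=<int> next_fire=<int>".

Answer: interval=11 next_fire=154

Derivation:
Op 1: register job_B */16 -> active={job_B:*/16}
Op 2: register job_B */12 -> active={job_B:*/12}
Op 3: register job_C */5 -> active={job_B:*/12, job_C:*/5}
Op 4: unregister job_B -> active={job_C:*/5}
Op 5: unregister job_C -> active={}
Op 6: register job_C */6 -> active={job_C:*/6}
Op 7: register job_B */16 -> active={job_B:*/16, job_C:*/6}
Op 8: register job_B */2 -> active={job_B:*/2, job_C:*/6}
Op 9: register job_B */6 -> active={job_B:*/6, job_C:*/6}
Op 10: register job_A */19 -> active={job_A:*/19, job_B:*/6, job_C:*/6}
Op 11: register job_B */18 -> active={job_A:*/19, job_B:*/18, job_C:*/6}
Op 12: register job_B */11 -> active={job_A:*/19, job_B:*/11, job_C:*/6}
Final interval of job_B = 11
Next fire of job_B after T=150: (150//11+1)*11 = 154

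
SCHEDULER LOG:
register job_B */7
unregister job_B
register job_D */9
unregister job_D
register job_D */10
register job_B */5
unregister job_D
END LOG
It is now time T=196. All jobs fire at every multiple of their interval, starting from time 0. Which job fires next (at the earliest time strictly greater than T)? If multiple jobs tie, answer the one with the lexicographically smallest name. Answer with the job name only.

Answer: job_B

Derivation:
Op 1: register job_B */7 -> active={job_B:*/7}
Op 2: unregister job_B -> active={}
Op 3: register job_D */9 -> active={job_D:*/9}
Op 4: unregister job_D -> active={}
Op 5: register job_D */10 -> active={job_D:*/10}
Op 6: register job_B */5 -> active={job_B:*/5, job_D:*/10}
Op 7: unregister job_D -> active={job_B:*/5}
  job_B: interval 5, next fire after T=196 is 200
Earliest = 200, winner (lex tiebreak) = job_B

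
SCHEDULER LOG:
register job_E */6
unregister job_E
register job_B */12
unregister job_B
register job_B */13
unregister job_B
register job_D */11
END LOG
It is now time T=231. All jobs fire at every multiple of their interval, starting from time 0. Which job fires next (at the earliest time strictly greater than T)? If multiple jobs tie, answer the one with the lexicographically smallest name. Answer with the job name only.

Answer: job_D

Derivation:
Op 1: register job_E */6 -> active={job_E:*/6}
Op 2: unregister job_E -> active={}
Op 3: register job_B */12 -> active={job_B:*/12}
Op 4: unregister job_B -> active={}
Op 5: register job_B */13 -> active={job_B:*/13}
Op 6: unregister job_B -> active={}
Op 7: register job_D */11 -> active={job_D:*/11}
  job_D: interval 11, next fire after T=231 is 242
Earliest = 242, winner (lex tiebreak) = job_D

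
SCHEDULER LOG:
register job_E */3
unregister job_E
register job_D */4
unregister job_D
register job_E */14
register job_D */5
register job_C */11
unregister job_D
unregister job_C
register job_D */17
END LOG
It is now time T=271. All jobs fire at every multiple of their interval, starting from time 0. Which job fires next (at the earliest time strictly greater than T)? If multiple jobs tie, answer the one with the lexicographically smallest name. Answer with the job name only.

Op 1: register job_E */3 -> active={job_E:*/3}
Op 2: unregister job_E -> active={}
Op 3: register job_D */4 -> active={job_D:*/4}
Op 4: unregister job_D -> active={}
Op 5: register job_E */14 -> active={job_E:*/14}
Op 6: register job_D */5 -> active={job_D:*/5, job_E:*/14}
Op 7: register job_C */11 -> active={job_C:*/11, job_D:*/5, job_E:*/14}
Op 8: unregister job_D -> active={job_C:*/11, job_E:*/14}
Op 9: unregister job_C -> active={job_E:*/14}
Op 10: register job_D */17 -> active={job_D:*/17, job_E:*/14}
  job_D: interval 17, next fire after T=271 is 272
  job_E: interval 14, next fire after T=271 is 280
Earliest = 272, winner (lex tiebreak) = job_D

Answer: job_D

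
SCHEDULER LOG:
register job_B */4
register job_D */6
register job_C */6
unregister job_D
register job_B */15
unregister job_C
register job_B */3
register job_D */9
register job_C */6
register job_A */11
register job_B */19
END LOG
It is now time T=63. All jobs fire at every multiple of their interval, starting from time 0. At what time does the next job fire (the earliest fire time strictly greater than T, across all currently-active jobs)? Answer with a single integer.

Answer: 66

Derivation:
Op 1: register job_B */4 -> active={job_B:*/4}
Op 2: register job_D */6 -> active={job_B:*/4, job_D:*/6}
Op 3: register job_C */6 -> active={job_B:*/4, job_C:*/6, job_D:*/6}
Op 4: unregister job_D -> active={job_B:*/4, job_C:*/6}
Op 5: register job_B */15 -> active={job_B:*/15, job_C:*/6}
Op 6: unregister job_C -> active={job_B:*/15}
Op 7: register job_B */3 -> active={job_B:*/3}
Op 8: register job_D */9 -> active={job_B:*/3, job_D:*/9}
Op 9: register job_C */6 -> active={job_B:*/3, job_C:*/6, job_D:*/9}
Op 10: register job_A */11 -> active={job_A:*/11, job_B:*/3, job_C:*/6, job_D:*/9}
Op 11: register job_B */19 -> active={job_A:*/11, job_B:*/19, job_C:*/6, job_D:*/9}
  job_A: interval 11, next fire after T=63 is 66
  job_B: interval 19, next fire after T=63 is 76
  job_C: interval 6, next fire after T=63 is 66
  job_D: interval 9, next fire after T=63 is 72
Earliest fire time = 66 (job job_A)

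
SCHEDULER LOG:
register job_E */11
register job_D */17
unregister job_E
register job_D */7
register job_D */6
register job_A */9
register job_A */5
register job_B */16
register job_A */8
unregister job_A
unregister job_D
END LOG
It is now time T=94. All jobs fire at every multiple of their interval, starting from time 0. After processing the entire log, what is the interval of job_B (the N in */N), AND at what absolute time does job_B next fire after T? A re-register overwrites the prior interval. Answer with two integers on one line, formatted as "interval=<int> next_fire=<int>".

Op 1: register job_E */11 -> active={job_E:*/11}
Op 2: register job_D */17 -> active={job_D:*/17, job_E:*/11}
Op 3: unregister job_E -> active={job_D:*/17}
Op 4: register job_D */7 -> active={job_D:*/7}
Op 5: register job_D */6 -> active={job_D:*/6}
Op 6: register job_A */9 -> active={job_A:*/9, job_D:*/6}
Op 7: register job_A */5 -> active={job_A:*/5, job_D:*/6}
Op 8: register job_B */16 -> active={job_A:*/5, job_B:*/16, job_D:*/6}
Op 9: register job_A */8 -> active={job_A:*/8, job_B:*/16, job_D:*/6}
Op 10: unregister job_A -> active={job_B:*/16, job_D:*/6}
Op 11: unregister job_D -> active={job_B:*/16}
Final interval of job_B = 16
Next fire of job_B after T=94: (94//16+1)*16 = 96

Answer: interval=16 next_fire=96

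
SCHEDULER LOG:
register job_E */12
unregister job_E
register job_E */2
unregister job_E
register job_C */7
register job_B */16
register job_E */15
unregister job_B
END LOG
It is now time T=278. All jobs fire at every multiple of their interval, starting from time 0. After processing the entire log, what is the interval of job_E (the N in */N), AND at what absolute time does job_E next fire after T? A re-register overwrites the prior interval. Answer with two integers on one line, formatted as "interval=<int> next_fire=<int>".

Op 1: register job_E */12 -> active={job_E:*/12}
Op 2: unregister job_E -> active={}
Op 3: register job_E */2 -> active={job_E:*/2}
Op 4: unregister job_E -> active={}
Op 5: register job_C */7 -> active={job_C:*/7}
Op 6: register job_B */16 -> active={job_B:*/16, job_C:*/7}
Op 7: register job_E */15 -> active={job_B:*/16, job_C:*/7, job_E:*/15}
Op 8: unregister job_B -> active={job_C:*/7, job_E:*/15}
Final interval of job_E = 15
Next fire of job_E after T=278: (278//15+1)*15 = 285

Answer: interval=15 next_fire=285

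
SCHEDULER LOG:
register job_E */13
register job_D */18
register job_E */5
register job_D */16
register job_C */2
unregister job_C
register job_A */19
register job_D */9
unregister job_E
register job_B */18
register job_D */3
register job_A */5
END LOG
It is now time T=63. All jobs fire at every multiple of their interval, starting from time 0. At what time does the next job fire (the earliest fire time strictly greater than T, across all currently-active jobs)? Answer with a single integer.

Answer: 65

Derivation:
Op 1: register job_E */13 -> active={job_E:*/13}
Op 2: register job_D */18 -> active={job_D:*/18, job_E:*/13}
Op 3: register job_E */5 -> active={job_D:*/18, job_E:*/5}
Op 4: register job_D */16 -> active={job_D:*/16, job_E:*/5}
Op 5: register job_C */2 -> active={job_C:*/2, job_D:*/16, job_E:*/5}
Op 6: unregister job_C -> active={job_D:*/16, job_E:*/5}
Op 7: register job_A */19 -> active={job_A:*/19, job_D:*/16, job_E:*/5}
Op 8: register job_D */9 -> active={job_A:*/19, job_D:*/9, job_E:*/5}
Op 9: unregister job_E -> active={job_A:*/19, job_D:*/9}
Op 10: register job_B */18 -> active={job_A:*/19, job_B:*/18, job_D:*/9}
Op 11: register job_D */3 -> active={job_A:*/19, job_B:*/18, job_D:*/3}
Op 12: register job_A */5 -> active={job_A:*/5, job_B:*/18, job_D:*/3}
  job_A: interval 5, next fire after T=63 is 65
  job_B: interval 18, next fire after T=63 is 72
  job_D: interval 3, next fire after T=63 is 66
Earliest fire time = 65 (job job_A)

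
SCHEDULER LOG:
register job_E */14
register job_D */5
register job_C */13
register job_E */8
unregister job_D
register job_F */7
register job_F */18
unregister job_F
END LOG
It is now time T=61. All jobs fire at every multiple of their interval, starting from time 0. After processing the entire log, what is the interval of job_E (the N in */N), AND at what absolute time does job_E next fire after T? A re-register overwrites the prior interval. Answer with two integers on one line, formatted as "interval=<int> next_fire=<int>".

Answer: interval=8 next_fire=64

Derivation:
Op 1: register job_E */14 -> active={job_E:*/14}
Op 2: register job_D */5 -> active={job_D:*/5, job_E:*/14}
Op 3: register job_C */13 -> active={job_C:*/13, job_D:*/5, job_E:*/14}
Op 4: register job_E */8 -> active={job_C:*/13, job_D:*/5, job_E:*/8}
Op 5: unregister job_D -> active={job_C:*/13, job_E:*/8}
Op 6: register job_F */7 -> active={job_C:*/13, job_E:*/8, job_F:*/7}
Op 7: register job_F */18 -> active={job_C:*/13, job_E:*/8, job_F:*/18}
Op 8: unregister job_F -> active={job_C:*/13, job_E:*/8}
Final interval of job_E = 8
Next fire of job_E after T=61: (61//8+1)*8 = 64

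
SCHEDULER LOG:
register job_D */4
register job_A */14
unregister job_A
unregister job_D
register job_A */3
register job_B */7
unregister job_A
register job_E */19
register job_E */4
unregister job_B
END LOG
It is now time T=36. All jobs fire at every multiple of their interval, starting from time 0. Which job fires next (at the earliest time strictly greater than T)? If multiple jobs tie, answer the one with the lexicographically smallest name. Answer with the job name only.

Op 1: register job_D */4 -> active={job_D:*/4}
Op 2: register job_A */14 -> active={job_A:*/14, job_D:*/4}
Op 3: unregister job_A -> active={job_D:*/4}
Op 4: unregister job_D -> active={}
Op 5: register job_A */3 -> active={job_A:*/3}
Op 6: register job_B */7 -> active={job_A:*/3, job_B:*/7}
Op 7: unregister job_A -> active={job_B:*/7}
Op 8: register job_E */19 -> active={job_B:*/7, job_E:*/19}
Op 9: register job_E */4 -> active={job_B:*/7, job_E:*/4}
Op 10: unregister job_B -> active={job_E:*/4}
  job_E: interval 4, next fire after T=36 is 40
Earliest = 40, winner (lex tiebreak) = job_E

Answer: job_E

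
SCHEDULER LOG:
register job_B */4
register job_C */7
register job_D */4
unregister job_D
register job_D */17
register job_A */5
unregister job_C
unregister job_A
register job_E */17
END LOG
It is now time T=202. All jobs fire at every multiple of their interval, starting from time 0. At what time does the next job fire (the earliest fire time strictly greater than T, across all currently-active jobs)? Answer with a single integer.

Op 1: register job_B */4 -> active={job_B:*/4}
Op 2: register job_C */7 -> active={job_B:*/4, job_C:*/7}
Op 3: register job_D */4 -> active={job_B:*/4, job_C:*/7, job_D:*/4}
Op 4: unregister job_D -> active={job_B:*/4, job_C:*/7}
Op 5: register job_D */17 -> active={job_B:*/4, job_C:*/7, job_D:*/17}
Op 6: register job_A */5 -> active={job_A:*/5, job_B:*/4, job_C:*/7, job_D:*/17}
Op 7: unregister job_C -> active={job_A:*/5, job_B:*/4, job_D:*/17}
Op 8: unregister job_A -> active={job_B:*/4, job_D:*/17}
Op 9: register job_E */17 -> active={job_B:*/4, job_D:*/17, job_E:*/17}
  job_B: interval 4, next fire after T=202 is 204
  job_D: interval 17, next fire after T=202 is 204
  job_E: interval 17, next fire after T=202 is 204
Earliest fire time = 204 (job job_B)

Answer: 204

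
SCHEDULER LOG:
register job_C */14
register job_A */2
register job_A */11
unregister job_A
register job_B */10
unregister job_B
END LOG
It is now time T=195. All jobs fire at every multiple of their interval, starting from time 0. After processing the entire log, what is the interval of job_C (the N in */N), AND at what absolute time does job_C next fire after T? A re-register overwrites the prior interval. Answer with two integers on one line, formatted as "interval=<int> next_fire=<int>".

Answer: interval=14 next_fire=196

Derivation:
Op 1: register job_C */14 -> active={job_C:*/14}
Op 2: register job_A */2 -> active={job_A:*/2, job_C:*/14}
Op 3: register job_A */11 -> active={job_A:*/11, job_C:*/14}
Op 4: unregister job_A -> active={job_C:*/14}
Op 5: register job_B */10 -> active={job_B:*/10, job_C:*/14}
Op 6: unregister job_B -> active={job_C:*/14}
Final interval of job_C = 14
Next fire of job_C after T=195: (195//14+1)*14 = 196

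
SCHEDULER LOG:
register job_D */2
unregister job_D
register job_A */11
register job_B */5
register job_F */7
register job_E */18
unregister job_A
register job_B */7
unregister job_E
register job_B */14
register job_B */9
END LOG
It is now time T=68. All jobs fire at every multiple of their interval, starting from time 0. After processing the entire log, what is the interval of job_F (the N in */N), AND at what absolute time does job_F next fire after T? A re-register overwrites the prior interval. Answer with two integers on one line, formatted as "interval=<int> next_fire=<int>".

Op 1: register job_D */2 -> active={job_D:*/2}
Op 2: unregister job_D -> active={}
Op 3: register job_A */11 -> active={job_A:*/11}
Op 4: register job_B */5 -> active={job_A:*/11, job_B:*/5}
Op 5: register job_F */7 -> active={job_A:*/11, job_B:*/5, job_F:*/7}
Op 6: register job_E */18 -> active={job_A:*/11, job_B:*/5, job_E:*/18, job_F:*/7}
Op 7: unregister job_A -> active={job_B:*/5, job_E:*/18, job_F:*/7}
Op 8: register job_B */7 -> active={job_B:*/7, job_E:*/18, job_F:*/7}
Op 9: unregister job_E -> active={job_B:*/7, job_F:*/7}
Op 10: register job_B */14 -> active={job_B:*/14, job_F:*/7}
Op 11: register job_B */9 -> active={job_B:*/9, job_F:*/7}
Final interval of job_F = 7
Next fire of job_F after T=68: (68//7+1)*7 = 70

Answer: interval=7 next_fire=70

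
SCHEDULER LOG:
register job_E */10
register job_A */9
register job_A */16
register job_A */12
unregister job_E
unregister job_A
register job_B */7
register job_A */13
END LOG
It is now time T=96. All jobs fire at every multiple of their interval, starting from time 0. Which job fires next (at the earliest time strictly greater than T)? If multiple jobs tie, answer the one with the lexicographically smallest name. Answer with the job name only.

Answer: job_B

Derivation:
Op 1: register job_E */10 -> active={job_E:*/10}
Op 2: register job_A */9 -> active={job_A:*/9, job_E:*/10}
Op 3: register job_A */16 -> active={job_A:*/16, job_E:*/10}
Op 4: register job_A */12 -> active={job_A:*/12, job_E:*/10}
Op 5: unregister job_E -> active={job_A:*/12}
Op 6: unregister job_A -> active={}
Op 7: register job_B */7 -> active={job_B:*/7}
Op 8: register job_A */13 -> active={job_A:*/13, job_B:*/7}
  job_A: interval 13, next fire after T=96 is 104
  job_B: interval 7, next fire after T=96 is 98
Earliest = 98, winner (lex tiebreak) = job_B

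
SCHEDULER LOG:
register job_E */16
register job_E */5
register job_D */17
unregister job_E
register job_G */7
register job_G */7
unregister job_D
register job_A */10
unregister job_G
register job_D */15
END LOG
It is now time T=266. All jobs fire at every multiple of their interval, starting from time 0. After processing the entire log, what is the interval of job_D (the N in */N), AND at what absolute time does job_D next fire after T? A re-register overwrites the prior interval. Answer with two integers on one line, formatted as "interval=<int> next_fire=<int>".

Op 1: register job_E */16 -> active={job_E:*/16}
Op 2: register job_E */5 -> active={job_E:*/5}
Op 3: register job_D */17 -> active={job_D:*/17, job_E:*/5}
Op 4: unregister job_E -> active={job_D:*/17}
Op 5: register job_G */7 -> active={job_D:*/17, job_G:*/7}
Op 6: register job_G */7 -> active={job_D:*/17, job_G:*/7}
Op 7: unregister job_D -> active={job_G:*/7}
Op 8: register job_A */10 -> active={job_A:*/10, job_G:*/7}
Op 9: unregister job_G -> active={job_A:*/10}
Op 10: register job_D */15 -> active={job_A:*/10, job_D:*/15}
Final interval of job_D = 15
Next fire of job_D after T=266: (266//15+1)*15 = 270

Answer: interval=15 next_fire=270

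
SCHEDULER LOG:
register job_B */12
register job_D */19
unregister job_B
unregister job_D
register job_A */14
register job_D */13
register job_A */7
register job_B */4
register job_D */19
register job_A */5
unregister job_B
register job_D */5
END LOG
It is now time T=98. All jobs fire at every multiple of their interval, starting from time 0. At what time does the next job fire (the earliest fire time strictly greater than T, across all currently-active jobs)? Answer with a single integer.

Answer: 100

Derivation:
Op 1: register job_B */12 -> active={job_B:*/12}
Op 2: register job_D */19 -> active={job_B:*/12, job_D:*/19}
Op 3: unregister job_B -> active={job_D:*/19}
Op 4: unregister job_D -> active={}
Op 5: register job_A */14 -> active={job_A:*/14}
Op 6: register job_D */13 -> active={job_A:*/14, job_D:*/13}
Op 7: register job_A */7 -> active={job_A:*/7, job_D:*/13}
Op 8: register job_B */4 -> active={job_A:*/7, job_B:*/4, job_D:*/13}
Op 9: register job_D */19 -> active={job_A:*/7, job_B:*/4, job_D:*/19}
Op 10: register job_A */5 -> active={job_A:*/5, job_B:*/4, job_D:*/19}
Op 11: unregister job_B -> active={job_A:*/5, job_D:*/19}
Op 12: register job_D */5 -> active={job_A:*/5, job_D:*/5}
  job_A: interval 5, next fire after T=98 is 100
  job_D: interval 5, next fire after T=98 is 100
Earliest fire time = 100 (job job_A)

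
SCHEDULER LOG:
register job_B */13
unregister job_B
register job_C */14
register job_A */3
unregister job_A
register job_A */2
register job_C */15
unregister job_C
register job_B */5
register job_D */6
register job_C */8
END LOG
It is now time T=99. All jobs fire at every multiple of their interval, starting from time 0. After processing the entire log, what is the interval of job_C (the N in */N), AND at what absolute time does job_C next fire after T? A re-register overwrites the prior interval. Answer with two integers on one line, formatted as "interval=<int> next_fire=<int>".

Op 1: register job_B */13 -> active={job_B:*/13}
Op 2: unregister job_B -> active={}
Op 3: register job_C */14 -> active={job_C:*/14}
Op 4: register job_A */3 -> active={job_A:*/3, job_C:*/14}
Op 5: unregister job_A -> active={job_C:*/14}
Op 6: register job_A */2 -> active={job_A:*/2, job_C:*/14}
Op 7: register job_C */15 -> active={job_A:*/2, job_C:*/15}
Op 8: unregister job_C -> active={job_A:*/2}
Op 9: register job_B */5 -> active={job_A:*/2, job_B:*/5}
Op 10: register job_D */6 -> active={job_A:*/2, job_B:*/5, job_D:*/6}
Op 11: register job_C */8 -> active={job_A:*/2, job_B:*/5, job_C:*/8, job_D:*/6}
Final interval of job_C = 8
Next fire of job_C after T=99: (99//8+1)*8 = 104

Answer: interval=8 next_fire=104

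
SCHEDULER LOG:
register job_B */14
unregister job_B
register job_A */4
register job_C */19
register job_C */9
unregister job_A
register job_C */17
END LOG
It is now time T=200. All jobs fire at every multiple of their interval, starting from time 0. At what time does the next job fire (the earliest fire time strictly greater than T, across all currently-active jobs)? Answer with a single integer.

Answer: 204

Derivation:
Op 1: register job_B */14 -> active={job_B:*/14}
Op 2: unregister job_B -> active={}
Op 3: register job_A */4 -> active={job_A:*/4}
Op 4: register job_C */19 -> active={job_A:*/4, job_C:*/19}
Op 5: register job_C */9 -> active={job_A:*/4, job_C:*/9}
Op 6: unregister job_A -> active={job_C:*/9}
Op 7: register job_C */17 -> active={job_C:*/17}
  job_C: interval 17, next fire after T=200 is 204
Earliest fire time = 204 (job job_C)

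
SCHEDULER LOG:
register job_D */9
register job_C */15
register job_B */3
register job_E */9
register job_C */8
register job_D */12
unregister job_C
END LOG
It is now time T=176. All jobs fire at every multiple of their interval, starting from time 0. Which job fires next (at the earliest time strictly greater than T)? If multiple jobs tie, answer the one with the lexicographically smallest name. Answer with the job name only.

Op 1: register job_D */9 -> active={job_D:*/9}
Op 2: register job_C */15 -> active={job_C:*/15, job_D:*/9}
Op 3: register job_B */3 -> active={job_B:*/3, job_C:*/15, job_D:*/9}
Op 4: register job_E */9 -> active={job_B:*/3, job_C:*/15, job_D:*/9, job_E:*/9}
Op 5: register job_C */8 -> active={job_B:*/3, job_C:*/8, job_D:*/9, job_E:*/9}
Op 6: register job_D */12 -> active={job_B:*/3, job_C:*/8, job_D:*/12, job_E:*/9}
Op 7: unregister job_C -> active={job_B:*/3, job_D:*/12, job_E:*/9}
  job_B: interval 3, next fire after T=176 is 177
  job_D: interval 12, next fire after T=176 is 180
  job_E: interval 9, next fire after T=176 is 180
Earliest = 177, winner (lex tiebreak) = job_B

Answer: job_B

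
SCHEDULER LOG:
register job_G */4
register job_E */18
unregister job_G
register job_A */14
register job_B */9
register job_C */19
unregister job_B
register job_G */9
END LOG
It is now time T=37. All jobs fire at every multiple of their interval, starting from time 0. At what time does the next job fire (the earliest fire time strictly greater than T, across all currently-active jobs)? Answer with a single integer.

Op 1: register job_G */4 -> active={job_G:*/4}
Op 2: register job_E */18 -> active={job_E:*/18, job_G:*/4}
Op 3: unregister job_G -> active={job_E:*/18}
Op 4: register job_A */14 -> active={job_A:*/14, job_E:*/18}
Op 5: register job_B */9 -> active={job_A:*/14, job_B:*/9, job_E:*/18}
Op 6: register job_C */19 -> active={job_A:*/14, job_B:*/9, job_C:*/19, job_E:*/18}
Op 7: unregister job_B -> active={job_A:*/14, job_C:*/19, job_E:*/18}
Op 8: register job_G */9 -> active={job_A:*/14, job_C:*/19, job_E:*/18, job_G:*/9}
  job_A: interval 14, next fire after T=37 is 42
  job_C: interval 19, next fire after T=37 is 38
  job_E: interval 18, next fire after T=37 is 54
  job_G: interval 9, next fire after T=37 is 45
Earliest fire time = 38 (job job_C)

Answer: 38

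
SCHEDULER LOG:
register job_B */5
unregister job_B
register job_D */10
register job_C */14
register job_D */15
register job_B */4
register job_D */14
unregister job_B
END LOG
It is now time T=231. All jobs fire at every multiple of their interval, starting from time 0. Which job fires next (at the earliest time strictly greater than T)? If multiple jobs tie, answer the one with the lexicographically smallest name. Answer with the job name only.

Answer: job_C

Derivation:
Op 1: register job_B */5 -> active={job_B:*/5}
Op 2: unregister job_B -> active={}
Op 3: register job_D */10 -> active={job_D:*/10}
Op 4: register job_C */14 -> active={job_C:*/14, job_D:*/10}
Op 5: register job_D */15 -> active={job_C:*/14, job_D:*/15}
Op 6: register job_B */4 -> active={job_B:*/4, job_C:*/14, job_D:*/15}
Op 7: register job_D */14 -> active={job_B:*/4, job_C:*/14, job_D:*/14}
Op 8: unregister job_B -> active={job_C:*/14, job_D:*/14}
  job_C: interval 14, next fire after T=231 is 238
  job_D: interval 14, next fire after T=231 is 238
Earliest = 238, winner (lex tiebreak) = job_C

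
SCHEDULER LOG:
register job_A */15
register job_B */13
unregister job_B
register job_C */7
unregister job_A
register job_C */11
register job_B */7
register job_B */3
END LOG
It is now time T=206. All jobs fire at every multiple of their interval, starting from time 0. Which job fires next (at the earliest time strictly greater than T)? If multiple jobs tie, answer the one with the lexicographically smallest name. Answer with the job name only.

Op 1: register job_A */15 -> active={job_A:*/15}
Op 2: register job_B */13 -> active={job_A:*/15, job_B:*/13}
Op 3: unregister job_B -> active={job_A:*/15}
Op 4: register job_C */7 -> active={job_A:*/15, job_C:*/7}
Op 5: unregister job_A -> active={job_C:*/7}
Op 6: register job_C */11 -> active={job_C:*/11}
Op 7: register job_B */7 -> active={job_B:*/7, job_C:*/11}
Op 8: register job_B */3 -> active={job_B:*/3, job_C:*/11}
  job_B: interval 3, next fire after T=206 is 207
  job_C: interval 11, next fire after T=206 is 209
Earliest = 207, winner (lex tiebreak) = job_B

Answer: job_B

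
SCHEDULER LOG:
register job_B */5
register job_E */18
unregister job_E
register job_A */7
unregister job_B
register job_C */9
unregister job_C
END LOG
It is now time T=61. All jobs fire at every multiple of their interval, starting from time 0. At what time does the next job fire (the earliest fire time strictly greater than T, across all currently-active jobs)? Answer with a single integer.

Op 1: register job_B */5 -> active={job_B:*/5}
Op 2: register job_E */18 -> active={job_B:*/5, job_E:*/18}
Op 3: unregister job_E -> active={job_B:*/5}
Op 4: register job_A */7 -> active={job_A:*/7, job_B:*/5}
Op 5: unregister job_B -> active={job_A:*/7}
Op 6: register job_C */9 -> active={job_A:*/7, job_C:*/9}
Op 7: unregister job_C -> active={job_A:*/7}
  job_A: interval 7, next fire after T=61 is 63
Earliest fire time = 63 (job job_A)

Answer: 63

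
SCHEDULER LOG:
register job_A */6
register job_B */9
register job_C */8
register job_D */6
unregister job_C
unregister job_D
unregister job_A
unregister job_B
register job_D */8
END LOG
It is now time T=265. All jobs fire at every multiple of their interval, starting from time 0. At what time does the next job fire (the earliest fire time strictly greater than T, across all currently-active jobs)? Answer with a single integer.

Op 1: register job_A */6 -> active={job_A:*/6}
Op 2: register job_B */9 -> active={job_A:*/6, job_B:*/9}
Op 3: register job_C */8 -> active={job_A:*/6, job_B:*/9, job_C:*/8}
Op 4: register job_D */6 -> active={job_A:*/6, job_B:*/9, job_C:*/8, job_D:*/6}
Op 5: unregister job_C -> active={job_A:*/6, job_B:*/9, job_D:*/6}
Op 6: unregister job_D -> active={job_A:*/6, job_B:*/9}
Op 7: unregister job_A -> active={job_B:*/9}
Op 8: unregister job_B -> active={}
Op 9: register job_D */8 -> active={job_D:*/8}
  job_D: interval 8, next fire after T=265 is 272
Earliest fire time = 272 (job job_D)

Answer: 272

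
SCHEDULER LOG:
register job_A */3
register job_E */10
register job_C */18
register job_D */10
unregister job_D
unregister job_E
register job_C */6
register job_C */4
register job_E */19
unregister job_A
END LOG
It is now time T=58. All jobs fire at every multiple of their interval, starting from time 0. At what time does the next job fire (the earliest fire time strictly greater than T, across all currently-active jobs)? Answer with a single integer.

Op 1: register job_A */3 -> active={job_A:*/3}
Op 2: register job_E */10 -> active={job_A:*/3, job_E:*/10}
Op 3: register job_C */18 -> active={job_A:*/3, job_C:*/18, job_E:*/10}
Op 4: register job_D */10 -> active={job_A:*/3, job_C:*/18, job_D:*/10, job_E:*/10}
Op 5: unregister job_D -> active={job_A:*/3, job_C:*/18, job_E:*/10}
Op 6: unregister job_E -> active={job_A:*/3, job_C:*/18}
Op 7: register job_C */6 -> active={job_A:*/3, job_C:*/6}
Op 8: register job_C */4 -> active={job_A:*/3, job_C:*/4}
Op 9: register job_E */19 -> active={job_A:*/3, job_C:*/4, job_E:*/19}
Op 10: unregister job_A -> active={job_C:*/4, job_E:*/19}
  job_C: interval 4, next fire after T=58 is 60
  job_E: interval 19, next fire after T=58 is 76
Earliest fire time = 60 (job job_C)

Answer: 60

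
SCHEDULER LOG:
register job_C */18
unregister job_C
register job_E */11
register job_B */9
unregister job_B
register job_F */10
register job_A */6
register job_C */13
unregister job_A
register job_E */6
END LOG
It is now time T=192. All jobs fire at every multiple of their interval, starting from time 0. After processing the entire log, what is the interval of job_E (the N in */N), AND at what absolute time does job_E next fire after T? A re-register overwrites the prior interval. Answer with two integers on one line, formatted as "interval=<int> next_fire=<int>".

Op 1: register job_C */18 -> active={job_C:*/18}
Op 2: unregister job_C -> active={}
Op 3: register job_E */11 -> active={job_E:*/11}
Op 4: register job_B */9 -> active={job_B:*/9, job_E:*/11}
Op 5: unregister job_B -> active={job_E:*/11}
Op 6: register job_F */10 -> active={job_E:*/11, job_F:*/10}
Op 7: register job_A */6 -> active={job_A:*/6, job_E:*/11, job_F:*/10}
Op 8: register job_C */13 -> active={job_A:*/6, job_C:*/13, job_E:*/11, job_F:*/10}
Op 9: unregister job_A -> active={job_C:*/13, job_E:*/11, job_F:*/10}
Op 10: register job_E */6 -> active={job_C:*/13, job_E:*/6, job_F:*/10}
Final interval of job_E = 6
Next fire of job_E after T=192: (192//6+1)*6 = 198

Answer: interval=6 next_fire=198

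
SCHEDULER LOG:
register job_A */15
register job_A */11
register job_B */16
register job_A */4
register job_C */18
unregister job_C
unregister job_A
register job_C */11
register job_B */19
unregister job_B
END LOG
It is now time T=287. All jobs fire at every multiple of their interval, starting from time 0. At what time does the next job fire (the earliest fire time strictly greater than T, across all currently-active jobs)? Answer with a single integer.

Op 1: register job_A */15 -> active={job_A:*/15}
Op 2: register job_A */11 -> active={job_A:*/11}
Op 3: register job_B */16 -> active={job_A:*/11, job_B:*/16}
Op 4: register job_A */4 -> active={job_A:*/4, job_B:*/16}
Op 5: register job_C */18 -> active={job_A:*/4, job_B:*/16, job_C:*/18}
Op 6: unregister job_C -> active={job_A:*/4, job_B:*/16}
Op 7: unregister job_A -> active={job_B:*/16}
Op 8: register job_C */11 -> active={job_B:*/16, job_C:*/11}
Op 9: register job_B */19 -> active={job_B:*/19, job_C:*/11}
Op 10: unregister job_B -> active={job_C:*/11}
  job_C: interval 11, next fire after T=287 is 297
Earliest fire time = 297 (job job_C)

Answer: 297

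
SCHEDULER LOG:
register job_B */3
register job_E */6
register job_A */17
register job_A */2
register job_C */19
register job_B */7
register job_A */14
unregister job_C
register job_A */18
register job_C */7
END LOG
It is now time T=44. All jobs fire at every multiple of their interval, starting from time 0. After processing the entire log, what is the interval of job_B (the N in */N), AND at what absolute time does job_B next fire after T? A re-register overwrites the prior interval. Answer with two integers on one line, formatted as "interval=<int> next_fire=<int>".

Answer: interval=7 next_fire=49

Derivation:
Op 1: register job_B */3 -> active={job_B:*/3}
Op 2: register job_E */6 -> active={job_B:*/3, job_E:*/6}
Op 3: register job_A */17 -> active={job_A:*/17, job_B:*/3, job_E:*/6}
Op 4: register job_A */2 -> active={job_A:*/2, job_B:*/3, job_E:*/6}
Op 5: register job_C */19 -> active={job_A:*/2, job_B:*/3, job_C:*/19, job_E:*/6}
Op 6: register job_B */7 -> active={job_A:*/2, job_B:*/7, job_C:*/19, job_E:*/6}
Op 7: register job_A */14 -> active={job_A:*/14, job_B:*/7, job_C:*/19, job_E:*/6}
Op 8: unregister job_C -> active={job_A:*/14, job_B:*/7, job_E:*/6}
Op 9: register job_A */18 -> active={job_A:*/18, job_B:*/7, job_E:*/6}
Op 10: register job_C */7 -> active={job_A:*/18, job_B:*/7, job_C:*/7, job_E:*/6}
Final interval of job_B = 7
Next fire of job_B after T=44: (44//7+1)*7 = 49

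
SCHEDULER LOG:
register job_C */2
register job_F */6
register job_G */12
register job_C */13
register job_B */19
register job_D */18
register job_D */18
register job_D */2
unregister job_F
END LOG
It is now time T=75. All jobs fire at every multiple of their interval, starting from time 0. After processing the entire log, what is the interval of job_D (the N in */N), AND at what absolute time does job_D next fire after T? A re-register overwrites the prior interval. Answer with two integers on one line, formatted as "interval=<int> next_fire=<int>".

Op 1: register job_C */2 -> active={job_C:*/2}
Op 2: register job_F */6 -> active={job_C:*/2, job_F:*/6}
Op 3: register job_G */12 -> active={job_C:*/2, job_F:*/6, job_G:*/12}
Op 4: register job_C */13 -> active={job_C:*/13, job_F:*/6, job_G:*/12}
Op 5: register job_B */19 -> active={job_B:*/19, job_C:*/13, job_F:*/6, job_G:*/12}
Op 6: register job_D */18 -> active={job_B:*/19, job_C:*/13, job_D:*/18, job_F:*/6, job_G:*/12}
Op 7: register job_D */18 -> active={job_B:*/19, job_C:*/13, job_D:*/18, job_F:*/6, job_G:*/12}
Op 8: register job_D */2 -> active={job_B:*/19, job_C:*/13, job_D:*/2, job_F:*/6, job_G:*/12}
Op 9: unregister job_F -> active={job_B:*/19, job_C:*/13, job_D:*/2, job_G:*/12}
Final interval of job_D = 2
Next fire of job_D after T=75: (75//2+1)*2 = 76

Answer: interval=2 next_fire=76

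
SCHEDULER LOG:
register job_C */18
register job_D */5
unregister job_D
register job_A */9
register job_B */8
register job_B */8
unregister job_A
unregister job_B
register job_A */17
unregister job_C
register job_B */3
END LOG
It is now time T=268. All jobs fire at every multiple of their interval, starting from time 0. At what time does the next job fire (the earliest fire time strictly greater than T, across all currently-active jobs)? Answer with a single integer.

Op 1: register job_C */18 -> active={job_C:*/18}
Op 2: register job_D */5 -> active={job_C:*/18, job_D:*/5}
Op 3: unregister job_D -> active={job_C:*/18}
Op 4: register job_A */9 -> active={job_A:*/9, job_C:*/18}
Op 5: register job_B */8 -> active={job_A:*/9, job_B:*/8, job_C:*/18}
Op 6: register job_B */8 -> active={job_A:*/9, job_B:*/8, job_C:*/18}
Op 7: unregister job_A -> active={job_B:*/8, job_C:*/18}
Op 8: unregister job_B -> active={job_C:*/18}
Op 9: register job_A */17 -> active={job_A:*/17, job_C:*/18}
Op 10: unregister job_C -> active={job_A:*/17}
Op 11: register job_B */3 -> active={job_A:*/17, job_B:*/3}
  job_A: interval 17, next fire after T=268 is 272
  job_B: interval 3, next fire after T=268 is 270
Earliest fire time = 270 (job job_B)

Answer: 270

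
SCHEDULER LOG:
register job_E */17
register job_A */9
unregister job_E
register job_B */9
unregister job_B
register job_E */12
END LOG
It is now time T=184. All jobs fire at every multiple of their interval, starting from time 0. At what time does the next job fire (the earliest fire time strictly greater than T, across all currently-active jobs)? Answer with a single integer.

Op 1: register job_E */17 -> active={job_E:*/17}
Op 2: register job_A */9 -> active={job_A:*/9, job_E:*/17}
Op 3: unregister job_E -> active={job_A:*/9}
Op 4: register job_B */9 -> active={job_A:*/9, job_B:*/9}
Op 5: unregister job_B -> active={job_A:*/9}
Op 6: register job_E */12 -> active={job_A:*/9, job_E:*/12}
  job_A: interval 9, next fire after T=184 is 189
  job_E: interval 12, next fire after T=184 is 192
Earliest fire time = 189 (job job_A)

Answer: 189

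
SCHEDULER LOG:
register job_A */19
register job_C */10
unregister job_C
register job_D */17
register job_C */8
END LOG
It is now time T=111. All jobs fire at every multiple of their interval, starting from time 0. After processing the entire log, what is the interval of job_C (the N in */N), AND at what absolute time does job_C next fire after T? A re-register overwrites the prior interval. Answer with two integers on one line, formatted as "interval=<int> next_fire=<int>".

Answer: interval=8 next_fire=112

Derivation:
Op 1: register job_A */19 -> active={job_A:*/19}
Op 2: register job_C */10 -> active={job_A:*/19, job_C:*/10}
Op 3: unregister job_C -> active={job_A:*/19}
Op 4: register job_D */17 -> active={job_A:*/19, job_D:*/17}
Op 5: register job_C */8 -> active={job_A:*/19, job_C:*/8, job_D:*/17}
Final interval of job_C = 8
Next fire of job_C after T=111: (111//8+1)*8 = 112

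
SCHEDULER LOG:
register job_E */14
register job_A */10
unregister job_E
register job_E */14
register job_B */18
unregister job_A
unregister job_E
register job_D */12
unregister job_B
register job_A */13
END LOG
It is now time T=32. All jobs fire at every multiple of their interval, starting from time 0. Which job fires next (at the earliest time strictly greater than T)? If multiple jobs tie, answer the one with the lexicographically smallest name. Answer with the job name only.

Answer: job_D

Derivation:
Op 1: register job_E */14 -> active={job_E:*/14}
Op 2: register job_A */10 -> active={job_A:*/10, job_E:*/14}
Op 3: unregister job_E -> active={job_A:*/10}
Op 4: register job_E */14 -> active={job_A:*/10, job_E:*/14}
Op 5: register job_B */18 -> active={job_A:*/10, job_B:*/18, job_E:*/14}
Op 6: unregister job_A -> active={job_B:*/18, job_E:*/14}
Op 7: unregister job_E -> active={job_B:*/18}
Op 8: register job_D */12 -> active={job_B:*/18, job_D:*/12}
Op 9: unregister job_B -> active={job_D:*/12}
Op 10: register job_A */13 -> active={job_A:*/13, job_D:*/12}
  job_A: interval 13, next fire after T=32 is 39
  job_D: interval 12, next fire after T=32 is 36
Earliest = 36, winner (lex tiebreak) = job_D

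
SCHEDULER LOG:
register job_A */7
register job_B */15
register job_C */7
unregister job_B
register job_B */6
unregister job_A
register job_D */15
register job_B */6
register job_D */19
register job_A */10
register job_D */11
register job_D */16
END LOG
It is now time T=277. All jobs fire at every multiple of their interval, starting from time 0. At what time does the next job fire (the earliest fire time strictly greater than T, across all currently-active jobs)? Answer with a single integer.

Op 1: register job_A */7 -> active={job_A:*/7}
Op 2: register job_B */15 -> active={job_A:*/7, job_B:*/15}
Op 3: register job_C */7 -> active={job_A:*/7, job_B:*/15, job_C:*/7}
Op 4: unregister job_B -> active={job_A:*/7, job_C:*/7}
Op 5: register job_B */6 -> active={job_A:*/7, job_B:*/6, job_C:*/7}
Op 6: unregister job_A -> active={job_B:*/6, job_C:*/7}
Op 7: register job_D */15 -> active={job_B:*/6, job_C:*/7, job_D:*/15}
Op 8: register job_B */6 -> active={job_B:*/6, job_C:*/7, job_D:*/15}
Op 9: register job_D */19 -> active={job_B:*/6, job_C:*/7, job_D:*/19}
Op 10: register job_A */10 -> active={job_A:*/10, job_B:*/6, job_C:*/7, job_D:*/19}
Op 11: register job_D */11 -> active={job_A:*/10, job_B:*/6, job_C:*/7, job_D:*/11}
Op 12: register job_D */16 -> active={job_A:*/10, job_B:*/6, job_C:*/7, job_D:*/16}
  job_A: interval 10, next fire after T=277 is 280
  job_B: interval 6, next fire after T=277 is 282
  job_C: interval 7, next fire after T=277 is 280
  job_D: interval 16, next fire after T=277 is 288
Earliest fire time = 280 (job job_A)

Answer: 280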